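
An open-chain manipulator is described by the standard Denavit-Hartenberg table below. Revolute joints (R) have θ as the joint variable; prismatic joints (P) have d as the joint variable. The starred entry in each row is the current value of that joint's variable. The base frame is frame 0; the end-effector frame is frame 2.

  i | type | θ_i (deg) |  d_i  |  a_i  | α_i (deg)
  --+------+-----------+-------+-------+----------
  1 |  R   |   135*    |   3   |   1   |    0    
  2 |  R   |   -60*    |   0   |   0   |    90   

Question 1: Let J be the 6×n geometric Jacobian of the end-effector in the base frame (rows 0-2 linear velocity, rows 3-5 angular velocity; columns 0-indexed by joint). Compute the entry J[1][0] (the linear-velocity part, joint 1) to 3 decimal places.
-0.707

axis z_0 = ẑ; lever o_n−o_0 = (-0.7071,0.7071,3.0000)
cross product → J_v[:, 0] = (-0.7071,-0.7071,0.0000)
J_ω[:, 0] = z_0
entry J[1][0] = -0.7071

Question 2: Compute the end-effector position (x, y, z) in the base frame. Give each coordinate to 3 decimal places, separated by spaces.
-0.707 0.707 3.000

after link 1: o_1 = (-0.7071, 0.7071, 3.0000)
after link 2: o_2 = (-0.7071, 0.7071, 3.0000)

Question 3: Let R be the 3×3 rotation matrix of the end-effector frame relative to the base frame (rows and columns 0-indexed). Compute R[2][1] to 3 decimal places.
1.000

End-effector y-axis (col 1 of R) = (-0.0000,0.0000,1.0000)
R[2][1] = 1.0000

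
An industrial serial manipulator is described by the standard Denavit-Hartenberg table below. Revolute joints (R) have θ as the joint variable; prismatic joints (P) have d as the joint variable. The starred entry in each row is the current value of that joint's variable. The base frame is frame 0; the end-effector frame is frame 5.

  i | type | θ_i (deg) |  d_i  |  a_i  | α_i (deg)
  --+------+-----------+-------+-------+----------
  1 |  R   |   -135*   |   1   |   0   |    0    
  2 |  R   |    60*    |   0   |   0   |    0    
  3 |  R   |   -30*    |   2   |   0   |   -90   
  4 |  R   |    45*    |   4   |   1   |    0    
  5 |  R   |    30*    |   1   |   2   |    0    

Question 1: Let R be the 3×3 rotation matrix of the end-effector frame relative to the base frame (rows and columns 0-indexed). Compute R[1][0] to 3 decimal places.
End-effector x-axis (col 0 of R) = (-0.0670,-0.2500,-0.9659)
R[1][0] = -0.2500

-0.250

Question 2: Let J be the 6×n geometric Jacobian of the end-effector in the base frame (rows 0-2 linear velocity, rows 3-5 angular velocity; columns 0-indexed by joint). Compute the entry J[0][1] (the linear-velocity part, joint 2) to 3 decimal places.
axis z_1 = (0.0000,0.0000,1.0000); lever o_n−o_1 = (4.5126,-2.4771,-0.6390)
cross product → J_v[:, 1] = (2.4771,4.5126,-0.0000)
J_ω[:, 1] = z_1
entry J[0][1] = 2.4771

2.477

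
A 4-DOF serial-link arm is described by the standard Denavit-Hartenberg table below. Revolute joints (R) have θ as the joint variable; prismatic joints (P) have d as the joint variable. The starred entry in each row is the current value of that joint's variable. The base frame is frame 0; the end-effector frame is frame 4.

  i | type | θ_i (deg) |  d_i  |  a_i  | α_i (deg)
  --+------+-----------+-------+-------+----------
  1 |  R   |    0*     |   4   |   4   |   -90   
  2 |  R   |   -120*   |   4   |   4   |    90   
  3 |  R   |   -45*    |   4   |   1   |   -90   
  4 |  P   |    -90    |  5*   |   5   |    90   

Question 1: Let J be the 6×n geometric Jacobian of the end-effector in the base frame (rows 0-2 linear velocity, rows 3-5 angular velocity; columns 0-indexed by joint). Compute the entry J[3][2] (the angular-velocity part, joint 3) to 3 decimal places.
-0.866

axis z_2 = (-0.8660,0.0000,-0.5000); lever o_n−o_2 = (-9.9155,2.8284,-0.8258)
cross product → J_v[:, 2] = (1.4142,4.2426,-2.4495)
J_ω[:, 2] = z_2
entry J[3][2] = -0.8660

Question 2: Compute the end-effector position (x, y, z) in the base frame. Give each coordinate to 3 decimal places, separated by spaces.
-7.916 6.828 6.638

after link 1: o_1 = (4.0000, 0.0000, 4.0000)
after link 2: o_2 = (2.0000, 4.0000, 7.4641)
after link 3: o_3 = (-1.8177, 3.2929, 6.0765)
after link 4: o_4 = (-7.9155, 6.8284, 6.6383)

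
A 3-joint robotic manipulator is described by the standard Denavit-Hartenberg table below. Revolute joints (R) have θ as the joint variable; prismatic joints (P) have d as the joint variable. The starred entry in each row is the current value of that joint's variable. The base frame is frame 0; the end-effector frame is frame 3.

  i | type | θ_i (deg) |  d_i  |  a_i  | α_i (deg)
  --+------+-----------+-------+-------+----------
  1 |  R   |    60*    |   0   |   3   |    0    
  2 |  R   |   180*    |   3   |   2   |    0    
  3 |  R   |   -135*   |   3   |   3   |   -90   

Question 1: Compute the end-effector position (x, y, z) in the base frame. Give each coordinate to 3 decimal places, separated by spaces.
after link 1: o_1 = (1.5000, 2.5981, 0.0000)
after link 2: o_2 = (0.5000, 0.8660, 3.0000)
after link 3: o_3 = (-0.2765, 3.7638, 6.0000)

-0.276 3.764 6.000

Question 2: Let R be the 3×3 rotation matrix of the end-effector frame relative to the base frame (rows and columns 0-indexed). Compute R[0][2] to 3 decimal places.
-0.966

End-effector z-axis (col 2 of R) = (-0.9659,-0.2588,0.0000)
R[0][2] = -0.9659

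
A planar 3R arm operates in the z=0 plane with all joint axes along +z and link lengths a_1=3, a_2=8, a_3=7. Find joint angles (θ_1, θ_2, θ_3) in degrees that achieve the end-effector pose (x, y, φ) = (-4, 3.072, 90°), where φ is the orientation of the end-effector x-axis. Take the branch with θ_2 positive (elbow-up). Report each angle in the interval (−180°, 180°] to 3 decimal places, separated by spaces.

wrist centre = target − a_3·(cos φ, sin φ) = (-4.0000, -3.9280)
cos θ_2 = (31.4292−3²−8²)/(2·3·8) = -0.8661; θ_2 = 150.0038° (elbow-up)
β = atan2(-3.9280,-4.0000) = -135.5203°; ψ = atan2(3.9995,-3.9285) = 134.4864°
θ_1 = β − ψ = -270.0067°
θ_3 = φ − θ_1 − θ_2 = -149.9971° (wrapped to (-180°,180°])

89.993 150.004 -149.997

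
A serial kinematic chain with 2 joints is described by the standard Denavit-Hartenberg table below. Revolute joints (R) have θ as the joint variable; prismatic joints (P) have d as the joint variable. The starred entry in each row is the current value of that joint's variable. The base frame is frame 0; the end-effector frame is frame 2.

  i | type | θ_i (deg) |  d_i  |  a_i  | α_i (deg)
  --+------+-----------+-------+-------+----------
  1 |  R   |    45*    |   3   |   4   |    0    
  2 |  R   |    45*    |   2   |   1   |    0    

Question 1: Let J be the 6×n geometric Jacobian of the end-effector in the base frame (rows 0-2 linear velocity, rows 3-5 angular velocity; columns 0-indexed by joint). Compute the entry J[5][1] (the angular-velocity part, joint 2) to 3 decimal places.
1.000

axis z_1 = (0.0000,0.0000,1.0000); lever o_n−o_1 = (0.0000,1.0000,2.0000)
cross product → J_v[:, 1] = (-1.0000,0.0000,0.0000)
J_ω[:, 1] = z_1
entry J[5][1] = 1.0000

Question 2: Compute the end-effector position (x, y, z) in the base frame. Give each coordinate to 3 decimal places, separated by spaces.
2.828 3.828 5.000

after link 1: o_1 = (2.8284, 2.8284, 3.0000)
after link 2: o_2 = (2.8284, 3.8284, 5.0000)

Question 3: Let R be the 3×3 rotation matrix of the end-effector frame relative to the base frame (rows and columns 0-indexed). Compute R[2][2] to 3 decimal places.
End-effector z-axis (col 2 of R) = (0.0000,0.0000,1.0000)
R[2][2] = 1.0000

1.000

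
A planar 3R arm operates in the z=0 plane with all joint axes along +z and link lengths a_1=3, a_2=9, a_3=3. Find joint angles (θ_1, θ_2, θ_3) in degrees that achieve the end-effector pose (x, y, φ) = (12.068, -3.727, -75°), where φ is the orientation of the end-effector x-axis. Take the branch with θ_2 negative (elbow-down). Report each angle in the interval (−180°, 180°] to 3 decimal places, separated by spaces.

29.998 -44.996 -60.002

wrist centre = target − a_3·(cos φ, sin φ) = (11.2915, -0.8292)
cos θ_2 = (128.1866−3²−9²)/(2·3·9) = 0.7072; θ_2 = -44.9958° (elbow-down)
β = atan2(-0.8292,11.2915) = -4.2001°; ψ = atan2(-6.3635,9.3644) = -34.1977°
θ_1 = β − ψ = 29.9975°
θ_3 = φ − θ_1 − θ_2 = -60.0017° (wrapped to (-180°,180°])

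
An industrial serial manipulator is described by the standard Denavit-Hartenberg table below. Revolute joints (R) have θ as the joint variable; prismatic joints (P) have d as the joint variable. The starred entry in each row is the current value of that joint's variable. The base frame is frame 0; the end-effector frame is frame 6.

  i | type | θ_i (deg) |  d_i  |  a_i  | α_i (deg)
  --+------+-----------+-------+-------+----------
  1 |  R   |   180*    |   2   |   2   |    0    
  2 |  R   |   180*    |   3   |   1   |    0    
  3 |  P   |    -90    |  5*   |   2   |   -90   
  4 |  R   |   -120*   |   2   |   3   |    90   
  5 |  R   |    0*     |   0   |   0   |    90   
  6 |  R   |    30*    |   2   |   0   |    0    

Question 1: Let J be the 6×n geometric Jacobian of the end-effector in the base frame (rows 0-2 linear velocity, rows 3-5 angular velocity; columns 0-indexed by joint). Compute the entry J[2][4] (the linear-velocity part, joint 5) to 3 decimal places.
1.732

axis z_4 = (0.0000,0.8660,-0.5000); lever o_n−o_4 = (-2.0000,0.0000,0.0000)
cross product → J_v[:, 4] = (0.0000,1.0000,1.7321)
J_ω[:, 4] = z_4
entry J[2][4] = 1.7321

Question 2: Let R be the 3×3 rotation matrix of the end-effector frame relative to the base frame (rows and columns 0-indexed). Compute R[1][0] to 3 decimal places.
End-effector x-axis (col 0 of R) = (0.0000,0.8660,0.5000)
R[1][0] = 0.8660

0.866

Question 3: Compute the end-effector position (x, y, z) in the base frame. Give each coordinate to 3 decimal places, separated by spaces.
after link 1: o_1 = (-2.0000, 0.0000, 2.0000)
after link 2: o_2 = (-1.0000, 0.0000, 5.0000)
after link 3: o_3 = (-1.0000, -2.0000, 10.0000)
after link 4: o_4 = (1.0000, -0.5000, 12.5981)
after link 5: o_5 = (1.0000, -0.5000, 12.5981)
after link 6: o_6 = (-1.0000, -0.5000, 12.5981)

-1.000 -0.500 12.598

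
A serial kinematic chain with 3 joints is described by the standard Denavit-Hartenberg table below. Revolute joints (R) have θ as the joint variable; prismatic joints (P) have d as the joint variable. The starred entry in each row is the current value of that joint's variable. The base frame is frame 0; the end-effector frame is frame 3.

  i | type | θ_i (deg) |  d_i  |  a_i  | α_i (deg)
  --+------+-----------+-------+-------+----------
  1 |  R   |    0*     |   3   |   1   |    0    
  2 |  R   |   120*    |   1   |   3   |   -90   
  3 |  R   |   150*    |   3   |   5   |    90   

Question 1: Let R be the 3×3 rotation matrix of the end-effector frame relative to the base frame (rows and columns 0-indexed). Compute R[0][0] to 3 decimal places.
End-effector x-axis (col 0 of R) = (0.4330,-0.7500,-0.5000)
R[0][0] = 0.4330

0.433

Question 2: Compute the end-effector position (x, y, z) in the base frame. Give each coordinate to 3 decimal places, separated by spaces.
-0.933 -2.652 1.500

after link 1: o_1 = (1.0000, 0.0000, 3.0000)
after link 2: o_2 = (-0.5000, 2.5981, 4.0000)
after link 3: o_3 = (-0.9330, -2.6519, 1.5000)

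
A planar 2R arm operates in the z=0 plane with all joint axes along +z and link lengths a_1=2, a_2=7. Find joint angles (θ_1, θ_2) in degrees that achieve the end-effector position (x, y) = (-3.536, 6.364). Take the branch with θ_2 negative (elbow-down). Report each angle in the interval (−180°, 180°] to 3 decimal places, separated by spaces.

-166.895 -89.992

cos θ_2 = (53.0038−2²−7²)/(2·2·7) = 0.0001; θ_2 = -89.9922° (elbow-down)
β = atan2(6.3640,-3.5360) = 119.0577°; ψ = atan2(-7.0000,2.0009) = -74.0474°
θ_1 = β − ψ = 193.1051°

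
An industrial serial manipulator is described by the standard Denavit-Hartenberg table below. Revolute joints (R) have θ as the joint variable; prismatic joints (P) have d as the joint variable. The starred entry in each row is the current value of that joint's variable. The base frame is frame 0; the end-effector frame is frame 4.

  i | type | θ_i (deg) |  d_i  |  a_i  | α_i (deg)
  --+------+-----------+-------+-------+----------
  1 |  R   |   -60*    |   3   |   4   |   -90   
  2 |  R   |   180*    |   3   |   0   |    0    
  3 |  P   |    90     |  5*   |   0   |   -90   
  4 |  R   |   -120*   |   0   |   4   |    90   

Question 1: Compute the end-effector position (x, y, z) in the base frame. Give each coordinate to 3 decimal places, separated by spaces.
11.928 2.268 1.000

after link 1: o_1 = (2.0000, -3.4641, 3.0000)
after link 2: o_2 = (4.5981, -1.9641, 3.0000)
after link 3: o_3 = (8.9282, 0.5359, 3.0000)
after link 4: o_4 = (11.9282, 2.2679, 1.0000)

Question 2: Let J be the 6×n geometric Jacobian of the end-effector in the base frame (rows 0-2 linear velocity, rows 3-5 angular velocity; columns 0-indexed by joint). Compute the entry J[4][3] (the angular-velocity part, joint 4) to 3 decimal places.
axis z_3 = (0.5000,-0.8660,0.0000); lever o_n−o_3 = (3.0000,1.7321,-2.0000)
cross product → J_v[:, 3] = (1.7321,1.0000,3.4641)
J_ω[:, 3] = z_3
entry J[4][3] = -0.8660

-0.866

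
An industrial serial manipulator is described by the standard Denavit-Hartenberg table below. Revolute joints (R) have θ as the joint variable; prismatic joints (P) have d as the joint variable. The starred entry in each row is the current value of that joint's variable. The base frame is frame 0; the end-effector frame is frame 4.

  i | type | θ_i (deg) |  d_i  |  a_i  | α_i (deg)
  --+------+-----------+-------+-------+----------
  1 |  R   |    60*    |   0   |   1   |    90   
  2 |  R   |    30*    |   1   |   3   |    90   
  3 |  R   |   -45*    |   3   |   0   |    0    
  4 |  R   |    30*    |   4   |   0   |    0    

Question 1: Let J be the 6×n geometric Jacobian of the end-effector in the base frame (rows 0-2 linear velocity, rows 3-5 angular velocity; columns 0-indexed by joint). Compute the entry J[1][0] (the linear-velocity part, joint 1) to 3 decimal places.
axis z_0 = ẑ; lever o_n−o_0 = (4.4151,5.6471,-4.5622)
cross product → J_v[:, 0] = (-5.6471,4.4151,0.0000)
J_ω[:, 0] = z_0
entry J[1][0] = 4.4151

4.415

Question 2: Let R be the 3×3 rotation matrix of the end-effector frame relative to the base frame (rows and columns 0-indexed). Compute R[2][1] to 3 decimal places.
End-effector y-axis (col 1 of R) = (0.9486,-0.2888,0.1294)
R[2][1] = 0.1294

0.129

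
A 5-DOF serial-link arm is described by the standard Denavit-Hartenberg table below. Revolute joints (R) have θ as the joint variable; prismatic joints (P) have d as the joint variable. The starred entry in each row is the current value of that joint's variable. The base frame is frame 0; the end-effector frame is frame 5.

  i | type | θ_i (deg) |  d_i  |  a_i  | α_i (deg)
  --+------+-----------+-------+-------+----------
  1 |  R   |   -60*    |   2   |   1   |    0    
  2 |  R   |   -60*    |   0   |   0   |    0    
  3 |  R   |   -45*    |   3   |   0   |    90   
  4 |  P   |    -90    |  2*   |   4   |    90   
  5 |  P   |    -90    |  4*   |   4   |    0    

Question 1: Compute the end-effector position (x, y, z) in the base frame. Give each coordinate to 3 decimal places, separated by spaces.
after link 1: o_1 = (0.5000, -0.8660, 2.0000)
after link 2: o_2 = (0.5000, -0.8660, 2.0000)
after link 3: o_3 = (0.5000, -0.8660, 5.0000)
after link 4: o_4 = (-0.0176, 1.0658, 1.0000)
after link 5: o_5 = (4.8813, -1.7626, 1.0000)

4.881 -1.763 1.000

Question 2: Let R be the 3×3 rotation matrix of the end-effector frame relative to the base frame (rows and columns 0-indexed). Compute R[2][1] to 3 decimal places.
End-effector y-axis (col 1 of R) = (-0.0000,0.0000,-1.0000)
R[2][1] = -1.0000

-1.000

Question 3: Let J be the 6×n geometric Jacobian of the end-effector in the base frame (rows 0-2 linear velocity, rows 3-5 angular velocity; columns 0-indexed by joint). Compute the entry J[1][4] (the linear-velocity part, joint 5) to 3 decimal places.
prismatic axis z_4 = (0.9659,0.2588,-0.0000)
J_v[:, 4] = z_4; J_ω[:, 4] = (0,0,0)
entry J[1][4] = 0.2588

0.259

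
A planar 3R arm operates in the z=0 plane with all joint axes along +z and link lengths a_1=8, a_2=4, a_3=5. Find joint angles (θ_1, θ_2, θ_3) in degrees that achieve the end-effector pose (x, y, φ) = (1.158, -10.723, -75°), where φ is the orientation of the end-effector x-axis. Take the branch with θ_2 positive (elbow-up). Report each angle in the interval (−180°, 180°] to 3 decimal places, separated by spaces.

wrist centre = target − a_3·(cos φ, sin φ) = (-0.1361, -5.8934)
cos θ_2 = (34.7503−8²−4²)/(2·8·4) = -0.7070; θ_2 = 134.9934° (elbow-up)
β = atan2(-5.8934,-0.1361) = -91.3229°; ψ = atan2(2.8288,5.1719) = 28.6763°
θ_1 = β − ψ = -119.9992°
θ_3 = φ − θ_1 − θ_2 = -89.9943° (wrapped to (-180°,180°])

-119.999 134.993 -89.994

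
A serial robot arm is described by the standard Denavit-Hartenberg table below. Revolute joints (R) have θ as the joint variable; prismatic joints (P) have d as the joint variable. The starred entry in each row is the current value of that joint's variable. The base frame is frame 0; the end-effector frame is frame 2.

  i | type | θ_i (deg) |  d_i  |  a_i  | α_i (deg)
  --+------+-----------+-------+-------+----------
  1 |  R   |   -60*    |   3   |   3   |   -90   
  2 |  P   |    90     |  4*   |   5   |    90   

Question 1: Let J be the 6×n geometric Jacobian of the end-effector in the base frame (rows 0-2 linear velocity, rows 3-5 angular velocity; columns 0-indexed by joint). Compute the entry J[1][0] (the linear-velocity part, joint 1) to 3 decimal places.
axis z_0 = ẑ; lever o_n−o_0 = (4.9641,-0.5981,-2.0000)
cross product → J_v[:, 0] = (0.5981,4.9641,-0.0000)
J_ω[:, 0] = z_0
entry J[1][0] = 4.9641

4.964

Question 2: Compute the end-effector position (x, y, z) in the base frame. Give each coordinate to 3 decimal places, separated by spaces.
after link 1: o_1 = (1.5000, -2.5981, 3.0000)
after link 2: o_2 = (4.9641, -0.5981, -2.0000)

4.964 -0.598 -2.000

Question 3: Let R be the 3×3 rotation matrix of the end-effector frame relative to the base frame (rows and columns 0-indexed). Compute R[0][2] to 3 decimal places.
End-effector z-axis (col 2 of R) = (0.5000,-0.8660,0.0000)
R[0][2] = 0.5000

0.500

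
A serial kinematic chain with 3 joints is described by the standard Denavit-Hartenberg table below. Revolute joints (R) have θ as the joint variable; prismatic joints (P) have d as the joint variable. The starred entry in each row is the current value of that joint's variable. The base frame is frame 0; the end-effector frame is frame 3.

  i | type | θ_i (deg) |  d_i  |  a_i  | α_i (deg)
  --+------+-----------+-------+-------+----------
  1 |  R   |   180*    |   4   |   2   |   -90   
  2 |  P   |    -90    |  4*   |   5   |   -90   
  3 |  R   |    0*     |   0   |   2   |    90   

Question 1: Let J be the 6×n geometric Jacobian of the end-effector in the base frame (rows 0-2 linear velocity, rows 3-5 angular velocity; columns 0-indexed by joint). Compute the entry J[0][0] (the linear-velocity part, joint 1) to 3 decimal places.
axis z_0 = ẑ; lever o_n−o_0 = (-2.0000,-4.0000,11.0000)
cross product → J_v[:, 0] = (4.0000,-2.0000,0.0000)
J_ω[:, 0] = z_0
entry J[0][0] = 4.0000

4.000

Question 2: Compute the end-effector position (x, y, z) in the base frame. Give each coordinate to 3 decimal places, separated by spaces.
-2.000 -4.000 11.000

after link 1: o_1 = (-2.0000, 0.0000, 4.0000)
after link 2: o_2 = (-2.0000, -4.0000, 9.0000)
after link 3: o_3 = (-2.0000, -4.0000, 11.0000)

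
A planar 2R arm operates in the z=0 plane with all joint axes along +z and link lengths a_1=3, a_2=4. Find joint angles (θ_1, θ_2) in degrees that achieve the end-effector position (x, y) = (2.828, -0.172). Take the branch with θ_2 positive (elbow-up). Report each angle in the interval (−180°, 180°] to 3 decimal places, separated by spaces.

cos θ_2 = (8.0272−3²−4²)/(2·3·4) = -0.7072; θ_2 = 135.0077° (elbow-up)
β = atan2(-0.1720,2.8280) = -3.4805°; ψ = atan2(2.8280,0.1712) = 86.5359°
θ_1 = β − ψ = -90.0163°

-90.016 135.008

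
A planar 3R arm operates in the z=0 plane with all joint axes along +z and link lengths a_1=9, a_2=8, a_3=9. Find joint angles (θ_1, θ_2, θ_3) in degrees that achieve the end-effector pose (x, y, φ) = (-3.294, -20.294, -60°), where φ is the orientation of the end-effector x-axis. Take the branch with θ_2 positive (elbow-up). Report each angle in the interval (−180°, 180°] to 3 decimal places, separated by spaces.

-150.002 60.004 29.997

wrist centre = target − a_3·(cos φ, sin φ) = (-7.7940, -12.4998)
cos θ_2 = (216.9907−9²−8²)/(2·9·8) = 0.4999; θ_2 = 60.0043° (elbow-up)
β = atan2(-12.4998,-7.7940) = -121.9448°; ψ = atan2(6.9285,12.9995) = 28.0568°
θ_1 = β − ψ = -150.0017°
θ_3 = φ − θ_1 − θ_2 = 29.9974° (wrapped to (-180°,180°])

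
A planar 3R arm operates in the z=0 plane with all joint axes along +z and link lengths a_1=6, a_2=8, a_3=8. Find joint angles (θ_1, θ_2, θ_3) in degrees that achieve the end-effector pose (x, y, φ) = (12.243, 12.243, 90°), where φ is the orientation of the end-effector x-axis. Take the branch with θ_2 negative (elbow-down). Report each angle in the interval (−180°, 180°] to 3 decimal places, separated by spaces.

wrist centre = target − a_3·(cos φ, sin φ) = (12.2430, 4.2430)
cos θ_2 = (167.8941−6²−8²)/(2·6·8) = 0.7072; θ_2 = -44.9900° (elbow-down)
β = atan2(4.2430,12.2430) = 19.1145°; ψ = atan2(-5.6559,11.6578) = -25.8806°
θ_1 = β − ψ = 44.9951°
θ_3 = φ − θ_1 − θ_2 = 89.9949° (wrapped to (-180°,180°])

44.995 -44.990 89.995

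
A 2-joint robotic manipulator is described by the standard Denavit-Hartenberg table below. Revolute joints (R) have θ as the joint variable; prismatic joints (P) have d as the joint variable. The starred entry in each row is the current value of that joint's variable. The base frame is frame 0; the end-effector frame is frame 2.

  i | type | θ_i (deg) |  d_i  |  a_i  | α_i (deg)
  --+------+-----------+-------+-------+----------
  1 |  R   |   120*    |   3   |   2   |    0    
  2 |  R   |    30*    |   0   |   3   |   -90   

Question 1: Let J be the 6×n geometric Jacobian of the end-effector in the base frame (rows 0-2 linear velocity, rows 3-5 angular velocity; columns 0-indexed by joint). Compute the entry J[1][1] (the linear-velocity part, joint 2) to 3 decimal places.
-2.598

axis z_1 = (0.0000,0.0000,1.0000); lever o_n−o_1 = (-2.5981,1.5000,0.0000)
cross product → J_v[:, 1] = (-1.5000,-2.5981,0.0000)
J_ω[:, 1] = z_1
entry J[1][1] = -2.5981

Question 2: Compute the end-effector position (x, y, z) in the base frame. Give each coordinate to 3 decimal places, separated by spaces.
after link 1: o_1 = (-1.0000, 1.7321, 3.0000)
after link 2: o_2 = (-3.5981, 3.2321, 3.0000)

-3.598 3.232 3.000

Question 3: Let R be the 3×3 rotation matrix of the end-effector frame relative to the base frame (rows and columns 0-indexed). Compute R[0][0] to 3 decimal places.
-0.866

End-effector x-axis (col 0 of R) = (-0.8660,0.5000,0.0000)
R[0][0] = -0.8660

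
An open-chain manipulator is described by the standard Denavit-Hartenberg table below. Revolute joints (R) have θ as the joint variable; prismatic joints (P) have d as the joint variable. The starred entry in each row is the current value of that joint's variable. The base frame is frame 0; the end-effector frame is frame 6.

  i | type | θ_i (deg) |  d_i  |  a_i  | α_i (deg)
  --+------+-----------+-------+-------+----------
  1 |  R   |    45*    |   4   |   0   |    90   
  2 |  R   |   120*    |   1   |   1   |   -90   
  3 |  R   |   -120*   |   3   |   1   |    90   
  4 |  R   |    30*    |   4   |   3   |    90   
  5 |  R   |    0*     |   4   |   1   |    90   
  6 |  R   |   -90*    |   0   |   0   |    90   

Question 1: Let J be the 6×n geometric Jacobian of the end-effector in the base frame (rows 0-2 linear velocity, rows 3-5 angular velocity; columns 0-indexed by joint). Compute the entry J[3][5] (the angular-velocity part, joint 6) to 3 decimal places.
axis z_5 = (0.0474,-0.6597,0.7500); lever o_n−o_5 = (0.0000,0.0000,0.0000)
cross product → J_v[:, 5] = (-0.0000,0.0000,0.0000)
J_ω[:, 5] = z_5
entry J[3][5] = 0.0474

0.047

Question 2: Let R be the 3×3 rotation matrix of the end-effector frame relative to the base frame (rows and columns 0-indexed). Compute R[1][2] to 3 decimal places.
0.683

End-effector z-axis (col 2 of R) = (-0.3772,0.6834,0.6250)
R[1][2] = 0.6834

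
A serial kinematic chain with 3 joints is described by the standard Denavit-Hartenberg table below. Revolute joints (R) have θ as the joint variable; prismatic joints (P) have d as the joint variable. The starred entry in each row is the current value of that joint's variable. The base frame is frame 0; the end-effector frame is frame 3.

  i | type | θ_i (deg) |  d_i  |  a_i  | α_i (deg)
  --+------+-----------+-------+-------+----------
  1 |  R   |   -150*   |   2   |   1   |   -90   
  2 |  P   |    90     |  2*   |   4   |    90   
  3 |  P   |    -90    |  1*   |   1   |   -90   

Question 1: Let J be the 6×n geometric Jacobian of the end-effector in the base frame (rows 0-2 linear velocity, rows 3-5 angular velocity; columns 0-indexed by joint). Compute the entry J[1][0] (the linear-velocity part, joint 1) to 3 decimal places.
axis z_0 = ẑ; lever o_n−o_0 = (-1.2321,-1.8660,-2.0000)
cross product → J_v[:, 0] = (1.8660,-1.2321,0.0000)
J_ω[:, 0] = z_0
entry J[1][0] = -1.2321

-1.232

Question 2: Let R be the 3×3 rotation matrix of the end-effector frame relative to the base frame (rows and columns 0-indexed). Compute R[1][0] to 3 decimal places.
0.866

End-effector x-axis (col 0 of R) = (-0.5000,0.8660,-0.0000)
R[1][0] = 0.8660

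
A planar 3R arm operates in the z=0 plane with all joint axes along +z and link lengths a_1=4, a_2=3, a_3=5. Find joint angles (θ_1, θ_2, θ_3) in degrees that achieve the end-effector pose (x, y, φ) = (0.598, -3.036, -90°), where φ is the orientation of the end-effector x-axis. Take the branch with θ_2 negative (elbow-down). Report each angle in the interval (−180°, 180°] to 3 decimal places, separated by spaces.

wrist centre = target − a_3·(cos φ, sin φ) = (0.5980, 1.9640)
cos θ_2 = (4.2149−4²−3²)/(2·4·3) = -0.8660; θ_2 = -150.0023° (elbow-down)
β = atan2(1.9640,0.5980) = 73.0655°; ψ = atan2(-1.4999,1.4019) = -46.9349°
θ_1 = β − ψ = 120.0004°
θ_3 = φ − θ_1 − θ_2 = -59.9981° (wrapped to (-180°,180°])

120.000 -150.002 -59.998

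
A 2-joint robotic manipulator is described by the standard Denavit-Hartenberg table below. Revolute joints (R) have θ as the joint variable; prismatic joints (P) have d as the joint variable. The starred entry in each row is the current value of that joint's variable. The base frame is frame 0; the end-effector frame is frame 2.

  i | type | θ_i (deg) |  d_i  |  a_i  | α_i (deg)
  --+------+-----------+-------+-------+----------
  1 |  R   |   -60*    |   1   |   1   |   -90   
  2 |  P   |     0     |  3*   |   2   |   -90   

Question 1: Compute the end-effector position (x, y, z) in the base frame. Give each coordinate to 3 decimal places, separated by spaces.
4.098 -1.098 1.000

after link 1: o_1 = (0.5000, -0.8660, 1.0000)
after link 2: o_2 = (4.0981, -1.0981, 1.0000)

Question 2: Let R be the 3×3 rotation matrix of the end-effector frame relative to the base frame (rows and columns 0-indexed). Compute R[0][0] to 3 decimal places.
0.500

End-effector x-axis (col 0 of R) = (0.5000,-0.8660,0.0000)
R[0][0] = 0.5000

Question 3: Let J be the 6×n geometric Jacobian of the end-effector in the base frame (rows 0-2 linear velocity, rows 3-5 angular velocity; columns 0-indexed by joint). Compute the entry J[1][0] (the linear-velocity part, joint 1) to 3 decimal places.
4.098

axis z_0 = ẑ; lever o_n−o_0 = (4.0981,-1.0981,1.0000)
cross product → J_v[:, 0] = (1.0981,4.0981,-0.0000)
J_ω[:, 0] = z_0
entry J[1][0] = 4.0981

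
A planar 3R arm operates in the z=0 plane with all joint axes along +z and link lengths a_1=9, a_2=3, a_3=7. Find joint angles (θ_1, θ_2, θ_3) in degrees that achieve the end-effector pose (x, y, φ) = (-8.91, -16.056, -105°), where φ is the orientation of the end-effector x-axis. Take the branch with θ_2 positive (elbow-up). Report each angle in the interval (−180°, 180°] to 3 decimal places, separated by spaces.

wrist centre = target − a_3·(cos φ, sin φ) = (-7.0983, -9.2945)
cos θ_2 = (136.7735−9²−3²)/(2·9·3) = 0.8662; θ_2 = 29.9828° (elbow-up)
β = atan2(-9.2945,-7.0983) = -127.3691°; ψ = atan2(1.4992,11.5985) = 7.3652°
θ_1 = β − ψ = -134.7343°
θ_3 = φ − θ_1 − θ_2 = -0.2485° (wrapped to (-180°,180°])

-134.734 29.983 -0.248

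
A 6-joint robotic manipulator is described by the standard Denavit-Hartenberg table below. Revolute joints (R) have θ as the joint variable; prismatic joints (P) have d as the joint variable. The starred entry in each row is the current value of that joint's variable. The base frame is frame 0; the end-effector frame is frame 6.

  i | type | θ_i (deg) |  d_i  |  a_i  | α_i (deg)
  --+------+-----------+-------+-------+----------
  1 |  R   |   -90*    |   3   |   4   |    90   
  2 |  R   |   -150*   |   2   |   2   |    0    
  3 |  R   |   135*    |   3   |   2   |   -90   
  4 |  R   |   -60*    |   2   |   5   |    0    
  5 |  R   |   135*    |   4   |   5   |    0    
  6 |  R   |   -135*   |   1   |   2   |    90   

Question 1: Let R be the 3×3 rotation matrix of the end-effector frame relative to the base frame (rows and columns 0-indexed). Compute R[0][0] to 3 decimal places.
-0.866

End-effector x-axis (col 0 of R) = (-0.8660,-0.4830,-0.1294)
R[0][0] = -0.8660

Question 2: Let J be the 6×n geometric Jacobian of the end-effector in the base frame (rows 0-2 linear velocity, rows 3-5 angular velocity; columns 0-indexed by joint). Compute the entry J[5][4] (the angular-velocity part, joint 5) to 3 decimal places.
axis z_4 = (0.0000,-0.2588,0.9659); lever o_n−o_4 = (3.0976,-3.5100,4.2359)
cross product → J_v[:, 4] = (2.2941,2.9920,0.8017)
J_ω[:, 4] = z_4
entry J[5][4] = 0.9659

0.966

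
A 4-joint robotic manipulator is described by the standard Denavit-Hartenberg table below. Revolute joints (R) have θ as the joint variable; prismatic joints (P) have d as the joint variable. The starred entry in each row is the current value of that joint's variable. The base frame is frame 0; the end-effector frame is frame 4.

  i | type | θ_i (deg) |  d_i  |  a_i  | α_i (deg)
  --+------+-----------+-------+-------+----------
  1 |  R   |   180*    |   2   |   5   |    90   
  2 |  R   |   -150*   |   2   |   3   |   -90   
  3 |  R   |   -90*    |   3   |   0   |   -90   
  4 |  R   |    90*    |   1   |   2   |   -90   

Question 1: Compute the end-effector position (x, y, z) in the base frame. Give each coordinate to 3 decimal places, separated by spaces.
after link 1: o_1 = (-5.0000, 0.0000, 2.0000)
after link 2: o_2 = (-2.4019, 2.0000, 0.5000)
after link 3: o_3 = (-3.9019, 2.0000, -2.0981)
after link 4: o_4 = (-2.0359, 2.0000, -0.8660)

-2.036 2.000 -0.866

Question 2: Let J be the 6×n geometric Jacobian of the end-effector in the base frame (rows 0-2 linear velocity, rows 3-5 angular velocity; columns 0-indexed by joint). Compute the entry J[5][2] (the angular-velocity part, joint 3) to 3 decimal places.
axis z_2 = (-0.5000,0.0000,-0.8660); lever o_n−o_2 = (0.3660,0.0000,-1.3660)
cross product → J_v[:, 2] = (-0.0000,-1.0000,-0.0000)
J_ω[:, 2] = z_2
entry J[5][2] = -0.8660

-0.866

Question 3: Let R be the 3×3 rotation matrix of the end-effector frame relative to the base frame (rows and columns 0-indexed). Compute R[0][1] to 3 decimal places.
End-effector y-axis (col 1 of R) = (-0.8660,0.0000,0.5000)
R[0][1] = -0.8660

-0.866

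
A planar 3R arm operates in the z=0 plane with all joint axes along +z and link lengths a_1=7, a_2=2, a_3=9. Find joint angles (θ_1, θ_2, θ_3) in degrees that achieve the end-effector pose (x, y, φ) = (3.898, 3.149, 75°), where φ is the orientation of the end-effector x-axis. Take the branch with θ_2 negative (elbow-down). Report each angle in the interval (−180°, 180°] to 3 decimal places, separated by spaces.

wrist centre = target − a_3·(cos φ, sin φ) = (1.5686, -5.5443)
cos θ_2 = (33.2002−7²−2²)/(2·7·2) = -0.7071; θ_2 = -135.0023° (elbow-down)
β = atan2(-5.5443,1.5686) = -74.2025°; ψ = atan2(-1.4142,5.5857) = -14.2072°
θ_1 = β − ψ = -59.9953°
θ_3 = φ − θ_1 − θ_2 = -90.0025° (wrapped to (-180°,180°])

-59.995 -135.002 -90.002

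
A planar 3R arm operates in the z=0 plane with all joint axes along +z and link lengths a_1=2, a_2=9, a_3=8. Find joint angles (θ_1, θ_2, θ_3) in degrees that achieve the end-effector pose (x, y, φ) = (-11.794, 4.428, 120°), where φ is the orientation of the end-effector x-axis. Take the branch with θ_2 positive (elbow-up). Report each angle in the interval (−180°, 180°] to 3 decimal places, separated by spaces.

89.997 120.005 -90.001

wrist centre = target − a_3·(cos φ, sin φ) = (-7.7940, -2.5002)
cos θ_2 = (66.9975−2²−9²)/(2·2·9) = -0.5001; θ_2 = 120.0047° (elbow-up)
β = atan2(-2.5002,-7.7940) = -162.2145°; ψ = atan2(7.7939,-2.5006) = 107.7887°
θ_1 = β − ψ = -270.0032°
θ_3 = φ − θ_1 − θ_2 = -90.0015° (wrapped to (-180°,180°])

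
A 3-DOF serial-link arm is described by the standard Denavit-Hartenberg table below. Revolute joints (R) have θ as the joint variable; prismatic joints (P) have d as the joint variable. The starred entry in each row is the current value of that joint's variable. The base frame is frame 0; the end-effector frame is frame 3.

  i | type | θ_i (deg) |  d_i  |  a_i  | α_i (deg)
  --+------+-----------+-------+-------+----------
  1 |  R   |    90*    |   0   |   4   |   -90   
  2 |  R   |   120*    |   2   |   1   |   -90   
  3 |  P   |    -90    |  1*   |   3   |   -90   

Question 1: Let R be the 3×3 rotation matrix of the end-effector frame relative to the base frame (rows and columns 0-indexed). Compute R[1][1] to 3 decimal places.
0.866

End-effector y-axis (col 1 of R) = (0.0000,0.8660,-0.5000)
R[1][1] = 0.8660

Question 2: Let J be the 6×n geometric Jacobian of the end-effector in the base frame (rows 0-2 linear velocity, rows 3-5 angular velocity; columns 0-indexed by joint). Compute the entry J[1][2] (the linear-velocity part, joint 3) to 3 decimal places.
prismatic axis z_2 = (-0.0000,-0.8660,0.5000)
J_v[:, 2] = z_2; J_ω[:, 2] = (0,0,0)
entry J[1][2] = -0.8660

-0.866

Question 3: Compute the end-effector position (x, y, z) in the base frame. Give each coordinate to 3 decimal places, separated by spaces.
after link 1: o_1 = (0.0000, 4.0000, 0.0000)
after link 2: o_2 = (-2.0000, 3.5000, -0.8660)
after link 3: o_3 = (-5.0000, 2.6340, -0.3660)

-5.000 2.634 -0.366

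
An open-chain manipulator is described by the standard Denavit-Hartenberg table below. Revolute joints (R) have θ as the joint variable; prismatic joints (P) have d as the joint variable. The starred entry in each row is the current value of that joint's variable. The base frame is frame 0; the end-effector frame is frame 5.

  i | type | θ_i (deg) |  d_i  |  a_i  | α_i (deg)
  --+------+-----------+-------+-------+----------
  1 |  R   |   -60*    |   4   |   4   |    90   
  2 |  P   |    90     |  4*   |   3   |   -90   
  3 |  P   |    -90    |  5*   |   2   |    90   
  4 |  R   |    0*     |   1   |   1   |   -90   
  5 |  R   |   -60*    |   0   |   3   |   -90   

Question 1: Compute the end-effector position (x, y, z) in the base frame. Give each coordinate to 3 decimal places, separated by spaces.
-7.861 -3.384 3.402

after link 1: o_1 = (2.0000, -3.4641, 4.0000)
after link 2: o_2 = (-1.4641, -5.4641, 7.0000)
after link 3: o_3 = (-5.6962, -2.1340, 7.0000)
after link 4: o_4 = (-6.5622, -2.6340, 6.0000)
after link 5: o_5 = (-7.8612, -3.3840, 3.4019)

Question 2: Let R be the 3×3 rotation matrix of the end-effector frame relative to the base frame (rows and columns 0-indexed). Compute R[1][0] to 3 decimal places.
-0.250

End-effector x-axis (col 0 of R) = (-0.4330,-0.2500,-0.8660)
R[1][0] = -0.2500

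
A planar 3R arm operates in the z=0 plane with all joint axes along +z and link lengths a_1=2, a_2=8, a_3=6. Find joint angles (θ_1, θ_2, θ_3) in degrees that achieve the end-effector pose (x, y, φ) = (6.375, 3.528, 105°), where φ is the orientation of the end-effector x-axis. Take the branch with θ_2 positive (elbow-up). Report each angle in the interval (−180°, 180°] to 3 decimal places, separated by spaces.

-91.936 90.011 106.925

wrist centre = target − a_3·(cos φ, sin φ) = (7.9279, -2.2676)
cos θ_2 = (67.9936−2²−8²)/(2·2·8) = -0.0002; θ_2 = 90.0114° (elbow-up)
β = atan2(-2.2676,7.9279) = -15.9617°; ψ = atan2(8.0000,1.9984) = 75.9745°
θ_1 = β − ψ = -91.9362°
θ_3 = φ − θ_1 − θ_2 = 106.9248° (wrapped to (-180°,180°])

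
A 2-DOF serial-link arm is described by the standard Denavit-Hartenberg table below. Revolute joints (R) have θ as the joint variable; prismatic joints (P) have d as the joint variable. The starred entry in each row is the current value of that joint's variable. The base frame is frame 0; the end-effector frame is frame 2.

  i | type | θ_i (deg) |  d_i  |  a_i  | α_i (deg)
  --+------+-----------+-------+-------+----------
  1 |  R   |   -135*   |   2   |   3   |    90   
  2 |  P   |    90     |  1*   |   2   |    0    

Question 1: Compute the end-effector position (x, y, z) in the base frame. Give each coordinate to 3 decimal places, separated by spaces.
after link 1: o_1 = (-2.1213, -2.1213, 2.0000)
after link 2: o_2 = (-2.8284, -1.4142, 4.0000)

-2.828 -1.414 4.000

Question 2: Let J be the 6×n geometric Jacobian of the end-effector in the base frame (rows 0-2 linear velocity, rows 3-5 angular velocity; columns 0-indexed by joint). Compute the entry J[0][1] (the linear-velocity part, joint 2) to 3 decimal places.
-0.707

prismatic axis z_1 = (-0.7071,0.7071,0.0000)
J_v[:, 1] = z_1; J_ω[:, 1] = (0,0,0)
entry J[0][1] = -0.7071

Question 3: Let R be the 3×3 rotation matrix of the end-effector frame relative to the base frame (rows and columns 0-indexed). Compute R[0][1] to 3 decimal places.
0.707

End-effector y-axis (col 1 of R) = (0.7071,0.7071,0.0000)
R[0][1] = 0.7071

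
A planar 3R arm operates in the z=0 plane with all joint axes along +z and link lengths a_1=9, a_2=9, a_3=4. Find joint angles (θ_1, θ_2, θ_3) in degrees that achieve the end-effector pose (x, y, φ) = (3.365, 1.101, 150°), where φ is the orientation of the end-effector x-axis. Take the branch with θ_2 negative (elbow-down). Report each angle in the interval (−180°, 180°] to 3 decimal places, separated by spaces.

60.002 -135.002 -135.000

wrist centre = target − a_3·(cos φ, sin φ) = (6.8291, -0.8990)
cos θ_2 = (47.4448−9²−9²)/(2·9·9) = -0.7071; θ_2 = -135.0019° (elbow-down)
β = atan2(-0.8990,6.8291) = -7.4994°; ψ = atan2(-6.3637,2.6358) = -67.5010°
θ_1 = β − ψ = 60.0015°
θ_3 = φ − θ_1 − θ_2 = -134.9996° (wrapped to (-180°,180°])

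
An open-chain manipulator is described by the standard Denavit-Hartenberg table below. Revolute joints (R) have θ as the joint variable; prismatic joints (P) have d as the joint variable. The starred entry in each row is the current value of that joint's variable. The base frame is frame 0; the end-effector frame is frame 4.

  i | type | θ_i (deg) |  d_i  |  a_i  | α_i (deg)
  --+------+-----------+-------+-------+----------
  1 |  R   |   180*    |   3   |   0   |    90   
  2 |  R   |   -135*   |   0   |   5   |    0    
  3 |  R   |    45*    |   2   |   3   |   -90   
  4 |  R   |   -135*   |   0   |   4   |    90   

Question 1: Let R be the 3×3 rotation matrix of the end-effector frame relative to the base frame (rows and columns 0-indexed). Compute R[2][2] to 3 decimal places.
End-effector z-axis (col 2 of R) = (-0.0000,-0.7071,0.7071)
R[2][2] = 0.7071

0.707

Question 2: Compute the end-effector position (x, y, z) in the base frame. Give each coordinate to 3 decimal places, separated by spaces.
3.536 4.828 -0.707

after link 1: o_1 = (0.0000, 0.0000, 3.0000)
after link 2: o_2 = (3.5355, -0.0000, -0.5355)
after link 3: o_3 = (3.5355, 2.0000, -3.5355)
after link 4: o_4 = (3.5355, 4.8284, -0.7071)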